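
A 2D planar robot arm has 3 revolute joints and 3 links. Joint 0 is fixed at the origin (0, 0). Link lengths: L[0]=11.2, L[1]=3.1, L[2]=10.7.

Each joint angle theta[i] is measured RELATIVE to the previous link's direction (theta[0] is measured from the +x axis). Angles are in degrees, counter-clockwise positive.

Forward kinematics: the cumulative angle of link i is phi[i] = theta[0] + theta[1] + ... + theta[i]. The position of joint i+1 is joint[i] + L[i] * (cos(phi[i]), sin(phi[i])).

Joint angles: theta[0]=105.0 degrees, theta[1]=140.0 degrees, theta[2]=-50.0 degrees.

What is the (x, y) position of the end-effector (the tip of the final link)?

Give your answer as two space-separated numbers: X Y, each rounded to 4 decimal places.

joint[0] = (0.0000, 0.0000)  (base)
link 0: phi[0] = 105 = 105 deg
  cos(105 deg) = -0.2588, sin(105 deg) = 0.9659
  joint[1] = (0.0000, 0.0000) + 11.2 * (-0.2588, 0.9659) = (0.0000 + -2.8988, 0.0000 + 10.8184) = (-2.8988, 10.8184)
link 1: phi[1] = 105 + 140 = 245 deg
  cos(245 deg) = -0.4226, sin(245 deg) = -0.9063
  joint[2] = (-2.8988, 10.8184) + 3.1 * (-0.4226, -0.9063) = (-2.8988 + -1.3101, 10.8184 + -2.8096) = (-4.2089, 8.0088)
link 2: phi[2] = 105 + 140 + -50 = 195 deg
  cos(195 deg) = -0.9659, sin(195 deg) = -0.2588
  joint[3] = (-4.2089, 8.0088) + 10.7 * (-0.9659, -0.2588) = (-4.2089 + -10.3354, 8.0088 + -2.7694) = (-14.5443, 5.2395)
End effector: (-14.5443, 5.2395)

Answer: -14.5443 5.2395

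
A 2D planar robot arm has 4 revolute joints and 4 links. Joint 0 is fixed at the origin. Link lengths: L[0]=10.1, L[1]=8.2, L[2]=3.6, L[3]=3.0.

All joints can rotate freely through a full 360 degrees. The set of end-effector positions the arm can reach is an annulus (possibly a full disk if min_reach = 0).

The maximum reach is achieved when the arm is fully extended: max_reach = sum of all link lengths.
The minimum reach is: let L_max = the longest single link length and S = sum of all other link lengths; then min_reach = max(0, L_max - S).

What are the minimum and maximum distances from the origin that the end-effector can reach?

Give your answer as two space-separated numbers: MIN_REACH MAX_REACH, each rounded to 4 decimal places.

Link lengths: [10.1, 8.2, 3.6, 3.0]
max_reach = 10.1 + 8.2 + 3.6 + 3 = 24.9
L_max = max([10.1, 8.2, 3.6, 3.0]) = 10.1
S (sum of others) = 24.9 - 10.1 = 14.8
min_reach = max(0, 10.1 - 14.8) = max(0, -4.7) = 0

Answer: 0.0000 24.9000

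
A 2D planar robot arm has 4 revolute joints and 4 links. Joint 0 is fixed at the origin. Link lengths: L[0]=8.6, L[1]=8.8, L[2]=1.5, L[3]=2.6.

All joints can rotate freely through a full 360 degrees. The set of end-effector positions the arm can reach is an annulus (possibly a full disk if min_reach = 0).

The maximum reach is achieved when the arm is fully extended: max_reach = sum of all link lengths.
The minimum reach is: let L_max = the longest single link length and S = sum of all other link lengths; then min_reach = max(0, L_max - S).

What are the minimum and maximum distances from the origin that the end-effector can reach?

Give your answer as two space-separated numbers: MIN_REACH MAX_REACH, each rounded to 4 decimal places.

Answer: 0.0000 21.5000

Derivation:
Link lengths: [8.6, 8.8, 1.5, 2.6]
max_reach = 8.6 + 8.8 + 1.5 + 2.6 = 21.5
L_max = max([8.6, 8.8, 1.5, 2.6]) = 8.8
S (sum of others) = 21.5 - 8.8 = 12.7
min_reach = max(0, 8.8 - 12.7) = max(0, -3.9) = 0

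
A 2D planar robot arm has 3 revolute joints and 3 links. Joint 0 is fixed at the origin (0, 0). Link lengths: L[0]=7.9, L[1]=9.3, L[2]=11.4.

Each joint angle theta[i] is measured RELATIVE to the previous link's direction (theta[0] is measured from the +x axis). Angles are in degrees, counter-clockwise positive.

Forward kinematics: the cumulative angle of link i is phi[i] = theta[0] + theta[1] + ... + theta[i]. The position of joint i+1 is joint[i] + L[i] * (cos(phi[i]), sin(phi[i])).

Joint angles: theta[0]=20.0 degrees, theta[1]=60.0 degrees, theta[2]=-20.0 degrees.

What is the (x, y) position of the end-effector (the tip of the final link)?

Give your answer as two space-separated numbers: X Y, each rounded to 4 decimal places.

Answer: 14.7385 21.7334

Derivation:
joint[0] = (0.0000, 0.0000)  (base)
link 0: phi[0] = 20 = 20 deg
  cos(20 deg) = 0.9397, sin(20 deg) = 0.3420
  joint[1] = (0.0000, 0.0000) + 7.9 * (0.9397, 0.3420) = (0.0000 + 7.4236, 0.0000 + 2.7020) = (7.4236, 2.7020)
link 1: phi[1] = 20 + 60 = 80 deg
  cos(80 deg) = 0.1736, sin(80 deg) = 0.9848
  joint[2] = (7.4236, 2.7020) + 9.3 * (0.1736, 0.9848) = (7.4236 + 1.6149, 2.7020 + 9.1587) = (9.0385, 11.8607)
link 2: phi[2] = 20 + 60 + -20 = 60 deg
  cos(60 deg) = 0.5000, sin(60 deg) = 0.8660
  joint[3] = (9.0385, 11.8607) + 11.4 * (0.5000, 0.8660) = (9.0385 + 5.7000, 11.8607 + 9.8727) = (14.7385, 21.7334)
End effector: (14.7385, 21.7334)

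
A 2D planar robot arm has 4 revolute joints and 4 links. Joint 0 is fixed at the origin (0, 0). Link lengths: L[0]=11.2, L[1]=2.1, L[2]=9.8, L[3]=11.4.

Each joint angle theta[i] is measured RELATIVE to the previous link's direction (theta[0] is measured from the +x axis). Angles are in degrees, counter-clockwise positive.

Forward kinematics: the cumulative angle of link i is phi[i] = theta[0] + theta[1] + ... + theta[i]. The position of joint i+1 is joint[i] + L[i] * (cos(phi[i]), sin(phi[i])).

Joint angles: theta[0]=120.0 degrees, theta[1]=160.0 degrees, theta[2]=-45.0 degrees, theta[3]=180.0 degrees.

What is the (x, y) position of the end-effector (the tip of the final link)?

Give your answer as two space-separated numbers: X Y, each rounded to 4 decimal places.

joint[0] = (0.0000, 0.0000)  (base)
link 0: phi[0] = 120 = 120 deg
  cos(120 deg) = -0.5000, sin(120 deg) = 0.8660
  joint[1] = (0.0000, 0.0000) + 11.2 * (-0.5000, 0.8660) = (0.0000 + -5.6000, 0.0000 + 9.6995) = (-5.6000, 9.6995)
link 1: phi[1] = 120 + 160 = 280 deg
  cos(280 deg) = 0.1736, sin(280 deg) = -0.9848
  joint[2] = (-5.6000, 9.6995) + 2.1 * (0.1736, -0.9848) = (-5.6000 + 0.3647, 9.6995 + -2.0681) = (-5.2353, 7.6314)
link 2: phi[2] = 120 + 160 + -45 = 235 deg
  cos(235 deg) = -0.5736, sin(235 deg) = -0.8192
  joint[3] = (-5.2353, 7.6314) + 9.8 * (-0.5736, -0.8192) = (-5.2353 + -5.6210, 7.6314 + -8.0277) = (-10.8564, -0.3963)
link 3: phi[3] = 120 + 160 + -45 + 180 = 415 deg
  cos(415 deg) = 0.5736, sin(415 deg) = 0.8192
  joint[4] = (-10.8564, -0.3963) + 11.4 * (0.5736, 0.8192) = (-10.8564 + 6.5388, -0.3963 + 9.3383) = (-4.3176, 8.9420)
End effector: (-4.3176, 8.9420)

Answer: -4.3176 8.9420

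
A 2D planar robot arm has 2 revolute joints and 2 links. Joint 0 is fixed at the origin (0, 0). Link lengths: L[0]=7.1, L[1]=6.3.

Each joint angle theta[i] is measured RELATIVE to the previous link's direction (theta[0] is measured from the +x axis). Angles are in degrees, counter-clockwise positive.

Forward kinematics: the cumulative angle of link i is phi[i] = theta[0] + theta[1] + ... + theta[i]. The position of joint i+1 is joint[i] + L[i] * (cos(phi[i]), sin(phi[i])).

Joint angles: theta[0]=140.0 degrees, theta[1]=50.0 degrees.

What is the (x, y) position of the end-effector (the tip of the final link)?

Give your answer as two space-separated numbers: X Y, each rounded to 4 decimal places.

Answer: -11.6432 3.4698

Derivation:
joint[0] = (0.0000, 0.0000)  (base)
link 0: phi[0] = 140 = 140 deg
  cos(140 deg) = -0.7660, sin(140 deg) = 0.6428
  joint[1] = (0.0000, 0.0000) + 7.1 * (-0.7660, 0.6428) = (0.0000 + -5.4389, 0.0000 + 4.5638) = (-5.4389, 4.5638)
link 1: phi[1] = 140 + 50 = 190 deg
  cos(190 deg) = -0.9848, sin(190 deg) = -0.1736
  joint[2] = (-5.4389, 4.5638) + 6.3 * (-0.9848, -0.1736) = (-5.4389 + -6.2043, 4.5638 + -1.0940) = (-11.6432, 3.4698)
End effector: (-11.6432, 3.4698)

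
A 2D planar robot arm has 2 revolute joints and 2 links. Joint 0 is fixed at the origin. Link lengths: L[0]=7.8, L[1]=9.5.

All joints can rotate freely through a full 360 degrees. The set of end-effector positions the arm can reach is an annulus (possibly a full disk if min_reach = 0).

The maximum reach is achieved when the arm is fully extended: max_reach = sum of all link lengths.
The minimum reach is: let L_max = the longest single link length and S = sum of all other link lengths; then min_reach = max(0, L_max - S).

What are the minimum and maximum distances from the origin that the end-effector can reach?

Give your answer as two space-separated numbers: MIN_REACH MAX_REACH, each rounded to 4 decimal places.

Link lengths: [7.8, 9.5]
max_reach = 7.8 + 9.5 = 17.3
L_max = max([7.8, 9.5]) = 9.5
S (sum of others) = 17.3 - 9.5 = 7.8
min_reach = max(0, 9.5 - 7.8) = max(0, 1.7) = 1.7

Answer: 1.7000 17.3000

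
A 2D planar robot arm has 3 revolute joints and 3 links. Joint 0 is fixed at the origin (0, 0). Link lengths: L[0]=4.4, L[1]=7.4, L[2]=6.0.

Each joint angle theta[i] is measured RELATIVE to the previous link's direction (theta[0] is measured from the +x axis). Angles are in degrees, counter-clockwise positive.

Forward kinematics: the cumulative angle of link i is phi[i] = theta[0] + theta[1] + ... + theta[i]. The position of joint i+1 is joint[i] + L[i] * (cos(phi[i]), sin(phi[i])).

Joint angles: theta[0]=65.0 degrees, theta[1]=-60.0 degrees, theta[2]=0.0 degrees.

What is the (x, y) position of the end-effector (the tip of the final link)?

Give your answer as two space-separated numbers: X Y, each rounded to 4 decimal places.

joint[0] = (0.0000, 0.0000)  (base)
link 0: phi[0] = 65 = 65 deg
  cos(65 deg) = 0.4226, sin(65 deg) = 0.9063
  joint[1] = (0.0000, 0.0000) + 4.4 * (0.4226, 0.9063) = (0.0000 + 1.8595, 0.0000 + 3.9878) = (1.8595, 3.9878)
link 1: phi[1] = 65 + -60 = 5 deg
  cos(5 deg) = 0.9962, sin(5 deg) = 0.0872
  joint[2] = (1.8595, 3.9878) + 7.4 * (0.9962, 0.0872) = (1.8595 + 7.3718, 3.9878 + 0.6450) = (9.2314, 4.6327)
link 2: phi[2] = 65 + -60 + 0 = 5 deg
  cos(5 deg) = 0.9962, sin(5 deg) = 0.0872
  joint[3] = (9.2314, 4.6327) + 6 * (0.9962, 0.0872) = (9.2314 + 5.9772, 4.6327 + 0.5229) = (15.2085, 5.1556)
End effector: (15.2085, 5.1556)

Answer: 15.2085 5.1556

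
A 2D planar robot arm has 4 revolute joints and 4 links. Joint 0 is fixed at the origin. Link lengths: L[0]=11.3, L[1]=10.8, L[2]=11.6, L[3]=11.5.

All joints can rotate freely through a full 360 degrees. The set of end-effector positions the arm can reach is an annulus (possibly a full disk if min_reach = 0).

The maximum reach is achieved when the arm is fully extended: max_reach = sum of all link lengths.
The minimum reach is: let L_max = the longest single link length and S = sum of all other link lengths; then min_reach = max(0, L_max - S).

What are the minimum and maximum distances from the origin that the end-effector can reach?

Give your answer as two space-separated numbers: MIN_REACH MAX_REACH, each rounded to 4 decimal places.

Answer: 0.0000 45.2000

Derivation:
Link lengths: [11.3, 10.8, 11.6, 11.5]
max_reach = 11.3 + 10.8 + 11.6 + 11.5 = 45.2
L_max = max([11.3, 10.8, 11.6, 11.5]) = 11.6
S (sum of others) = 45.2 - 11.6 = 33.6
min_reach = max(0, 11.6 - 33.6) = max(0, -22) = 0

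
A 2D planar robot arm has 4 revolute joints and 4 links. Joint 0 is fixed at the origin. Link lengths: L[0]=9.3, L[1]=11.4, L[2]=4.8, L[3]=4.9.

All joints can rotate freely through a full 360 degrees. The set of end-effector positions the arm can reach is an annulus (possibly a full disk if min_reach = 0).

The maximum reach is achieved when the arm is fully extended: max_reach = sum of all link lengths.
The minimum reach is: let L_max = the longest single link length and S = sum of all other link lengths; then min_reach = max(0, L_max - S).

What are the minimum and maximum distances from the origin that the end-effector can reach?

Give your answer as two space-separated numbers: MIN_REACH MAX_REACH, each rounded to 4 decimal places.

Link lengths: [9.3, 11.4, 4.8, 4.9]
max_reach = 9.3 + 11.4 + 4.8 + 4.9 = 30.4
L_max = max([9.3, 11.4, 4.8, 4.9]) = 11.4
S (sum of others) = 30.4 - 11.4 = 19
min_reach = max(0, 11.4 - 19) = max(0, -7.6) = 0

Answer: 0.0000 30.4000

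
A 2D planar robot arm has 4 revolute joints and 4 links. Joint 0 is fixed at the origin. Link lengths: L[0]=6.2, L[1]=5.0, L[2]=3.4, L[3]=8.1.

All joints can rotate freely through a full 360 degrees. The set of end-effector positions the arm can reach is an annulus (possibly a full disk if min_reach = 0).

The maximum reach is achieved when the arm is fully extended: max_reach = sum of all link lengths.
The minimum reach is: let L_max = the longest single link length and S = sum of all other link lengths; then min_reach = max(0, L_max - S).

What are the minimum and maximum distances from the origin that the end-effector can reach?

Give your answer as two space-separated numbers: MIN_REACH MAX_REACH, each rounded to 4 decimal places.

Answer: 0.0000 22.7000

Derivation:
Link lengths: [6.2, 5.0, 3.4, 8.1]
max_reach = 6.2 + 5 + 3.4 + 8.1 = 22.7
L_max = max([6.2, 5.0, 3.4, 8.1]) = 8.1
S (sum of others) = 22.7 - 8.1 = 14.6
min_reach = max(0, 8.1 - 14.6) = max(0, -6.5) = 0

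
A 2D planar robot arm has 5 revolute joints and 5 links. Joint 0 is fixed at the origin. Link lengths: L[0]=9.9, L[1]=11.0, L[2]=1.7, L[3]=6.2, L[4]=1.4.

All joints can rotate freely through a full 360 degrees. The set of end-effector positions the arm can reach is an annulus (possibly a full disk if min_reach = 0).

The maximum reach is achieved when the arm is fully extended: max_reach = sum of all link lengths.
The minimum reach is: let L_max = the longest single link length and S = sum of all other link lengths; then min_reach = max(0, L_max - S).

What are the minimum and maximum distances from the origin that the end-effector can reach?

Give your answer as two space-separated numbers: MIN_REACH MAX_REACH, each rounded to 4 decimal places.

Link lengths: [9.9, 11.0, 1.7, 6.2, 1.4]
max_reach = 9.9 + 11 + 1.7 + 6.2 + 1.4 = 30.2
L_max = max([9.9, 11.0, 1.7, 6.2, 1.4]) = 11
S (sum of others) = 30.2 - 11 = 19.2
min_reach = max(0, 11 - 19.2) = max(0, -8.2) = 0

Answer: 0.0000 30.2000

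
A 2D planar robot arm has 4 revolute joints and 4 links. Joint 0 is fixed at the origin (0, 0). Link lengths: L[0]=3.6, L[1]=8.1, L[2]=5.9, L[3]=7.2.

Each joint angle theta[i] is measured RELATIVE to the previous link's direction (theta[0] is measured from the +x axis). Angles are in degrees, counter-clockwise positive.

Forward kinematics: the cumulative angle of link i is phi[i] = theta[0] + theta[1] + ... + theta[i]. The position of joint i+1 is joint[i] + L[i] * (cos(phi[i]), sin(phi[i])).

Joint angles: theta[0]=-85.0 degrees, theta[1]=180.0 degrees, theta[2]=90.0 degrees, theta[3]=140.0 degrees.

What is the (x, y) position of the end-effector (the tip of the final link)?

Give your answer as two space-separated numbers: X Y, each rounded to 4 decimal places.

joint[0] = (0.0000, 0.0000)  (base)
link 0: phi[0] = -85 = -85 deg
  cos(-85 deg) = 0.0872, sin(-85 deg) = -0.9962
  joint[1] = (0.0000, 0.0000) + 3.6 * (0.0872, -0.9962) = (0.0000 + 0.3138, 0.0000 + -3.5863) = (0.3138, -3.5863)
link 1: phi[1] = -85 + 180 = 95 deg
  cos(95 deg) = -0.0872, sin(95 deg) = 0.9962
  joint[2] = (0.3138, -3.5863) + 8.1 * (-0.0872, 0.9962) = (0.3138 + -0.7060, -3.5863 + 8.0692) = (-0.3922, 4.4829)
link 2: phi[2] = -85 + 180 + 90 = 185 deg
  cos(185 deg) = -0.9962, sin(185 deg) = -0.0872
  joint[3] = (-0.3922, 4.4829) + 5.9 * (-0.9962, -0.0872) = (-0.3922 + -5.8775, 4.4829 + -0.5142) = (-6.2697, 3.9687)
link 3: phi[3] = -85 + 180 + 90 + 140 = 325 deg
  cos(325 deg) = 0.8192, sin(325 deg) = -0.5736
  joint[4] = (-6.2697, 3.9687) + 7.2 * (0.8192, -0.5736) = (-6.2697 + 5.8979, 3.9687 + -4.1298) = (-0.3719, -0.1611)
End effector: (-0.3719, -0.1611)

Answer: -0.3719 -0.1611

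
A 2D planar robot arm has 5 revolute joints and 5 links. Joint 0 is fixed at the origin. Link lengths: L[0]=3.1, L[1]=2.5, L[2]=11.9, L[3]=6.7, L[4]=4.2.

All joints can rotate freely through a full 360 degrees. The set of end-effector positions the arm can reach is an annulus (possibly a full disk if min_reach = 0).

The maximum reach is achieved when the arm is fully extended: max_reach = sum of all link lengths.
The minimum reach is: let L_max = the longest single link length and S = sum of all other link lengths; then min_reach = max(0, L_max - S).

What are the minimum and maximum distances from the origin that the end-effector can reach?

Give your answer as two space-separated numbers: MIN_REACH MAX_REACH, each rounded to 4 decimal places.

Link lengths: [3.1, 2.5, 11.9, 6.7, 4.2]
max_reach = 3.1 + 2.5 + 11.9 + 6.7 + 4.2 = 28.4
L_max = max([3.1, 2.5, 11.9, 6.7, 4.2]) = 11.9
S (sum of others) = 28.4 - 11.9 = 16.5
min_reach = max(0, 11.9 - 16.5) = max(0, -4.6) = 0

Answer: 0.0000 28.4000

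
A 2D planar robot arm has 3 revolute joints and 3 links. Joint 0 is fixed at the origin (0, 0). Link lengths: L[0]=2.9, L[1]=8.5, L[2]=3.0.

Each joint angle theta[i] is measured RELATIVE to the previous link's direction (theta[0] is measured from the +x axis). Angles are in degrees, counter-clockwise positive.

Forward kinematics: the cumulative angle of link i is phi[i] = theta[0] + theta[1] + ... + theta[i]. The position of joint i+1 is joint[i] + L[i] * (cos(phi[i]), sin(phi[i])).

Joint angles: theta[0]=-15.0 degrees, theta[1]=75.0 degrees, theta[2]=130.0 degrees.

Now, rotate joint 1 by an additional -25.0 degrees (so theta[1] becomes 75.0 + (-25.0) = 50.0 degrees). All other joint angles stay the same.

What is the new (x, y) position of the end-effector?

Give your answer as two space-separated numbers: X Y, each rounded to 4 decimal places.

joint[0] = (0.0000, 0.0000)  (base)
link 0: phi[0] = -15 = -15 deg
  cos(-15 deg) = 0.9659, sin(-15 deg) = -0.2588
  joint[1] = (0.0000, 0.0000) + 2.9 * (0.9659, -0.2588) = (0.0000 + 2.8012, 0.0000 + -0.7506) = (2.8012, -0.7506)
link 1: phi[1] = -15 + 50 = 35 deg
  cos(35 deg) = 0.8192, sin(35 deg) = 0.5736
  joint[2] = (2.8012, -0.7506) + 8.5 * (0.8192, 0.5736) = (2.8012 + 6.9628, -0.7506 + 4.8754) = (9.7640, 4.1248)
link 2: phi[2] = -15 + 50 + 130 = 165 deg
  cos(165 deg) = -0.9659, sin(165 deg) = 0.2588
  joint[3] = (9.7640, 4.1248) + 3 * (-0.9659, 0.2588) = (9.7640 + -2.8978, 4.1248 + 0.7765) = (6.8662, 4.9013)
End effector: (6.8662, 4.9013)

Answer: 6.8662 4.9013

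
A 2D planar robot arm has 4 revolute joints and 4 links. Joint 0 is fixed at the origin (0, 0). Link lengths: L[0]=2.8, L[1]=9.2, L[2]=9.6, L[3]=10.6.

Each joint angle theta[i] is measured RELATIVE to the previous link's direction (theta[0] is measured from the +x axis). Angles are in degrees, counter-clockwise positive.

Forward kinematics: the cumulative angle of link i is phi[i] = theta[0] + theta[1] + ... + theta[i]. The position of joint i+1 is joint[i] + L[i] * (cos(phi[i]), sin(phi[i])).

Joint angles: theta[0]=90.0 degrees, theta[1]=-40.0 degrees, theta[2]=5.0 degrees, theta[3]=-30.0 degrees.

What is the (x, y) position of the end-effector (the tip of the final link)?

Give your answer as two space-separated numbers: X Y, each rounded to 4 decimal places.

joint[0] = (0.0000, 0.0000)  (base)
link 0: phi[0] = 90 = 90 deg
  cos(90 deg) = 0.0000, sin(90 deg) = 1.0000
  joint[1] = (0.0000, 0.0000) + 2.8 * (0.0000, 1.0000) = (0.0000 + 0.0000, 0.0000 + 2.8000) = (0.0000, 2.8000)
link 1: phi[1] = 90 + -40 = 50 deg
  cos(50 deg) = 0.6428, sin(50 deg) = 0.7660
  joint[2] = (0.0000, 2.8000) + 9.2 * (0.6428, 0.7660) = (0.0000 + 5.9136, 2.8000 + 7.0476) = (5.9136, 9.8476)
link 2: phi[2] = 90 + -40 + 5 = 55 deg
  cos(55 deg) = 0.5736, sin(55 deg) = 0.8192
  joint[3] = (5.9136, 9.8476) + 9.6 * (0.5736, 0.8192) = (5.9136 + 5.5063, 9.8476 + 7.8639) = (11.4200, 17.7115)
link 3: phi[3] = 90 + -40 + 5 + -30 = 25 deg
  cos(25 deg) = 0.9063, sin(25 deg) = 0.4226
  joint[4] = (11.4200, 17.7115) + 10.6 * (0.9063, 0.4226) = (11.4200 + 9.6069, 17.7115 + 4.4798) = (21.0268, 22.1912)
End effector: (21.0268, 22.1912)

Answer: 21.0268 22.1912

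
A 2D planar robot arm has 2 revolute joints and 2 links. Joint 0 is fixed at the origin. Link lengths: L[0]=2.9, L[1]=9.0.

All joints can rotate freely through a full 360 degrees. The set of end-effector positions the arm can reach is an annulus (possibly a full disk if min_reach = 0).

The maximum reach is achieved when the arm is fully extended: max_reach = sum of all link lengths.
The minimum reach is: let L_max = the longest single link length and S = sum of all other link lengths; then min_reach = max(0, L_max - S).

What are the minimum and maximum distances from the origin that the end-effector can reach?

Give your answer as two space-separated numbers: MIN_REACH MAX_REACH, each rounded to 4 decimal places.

Answer: 6.1000 11.9000

Derivation:
Link lengths: [2.9, 9.0]
max_reach = 2.9 + 9 = 11.9
L_max = max([2.9, 9.0]) = 9
S (sum of others) = 11.9 - 9 = 2.9
min_reach = max(0, 9 - 2.9) = max(0, 6.1) = 6.1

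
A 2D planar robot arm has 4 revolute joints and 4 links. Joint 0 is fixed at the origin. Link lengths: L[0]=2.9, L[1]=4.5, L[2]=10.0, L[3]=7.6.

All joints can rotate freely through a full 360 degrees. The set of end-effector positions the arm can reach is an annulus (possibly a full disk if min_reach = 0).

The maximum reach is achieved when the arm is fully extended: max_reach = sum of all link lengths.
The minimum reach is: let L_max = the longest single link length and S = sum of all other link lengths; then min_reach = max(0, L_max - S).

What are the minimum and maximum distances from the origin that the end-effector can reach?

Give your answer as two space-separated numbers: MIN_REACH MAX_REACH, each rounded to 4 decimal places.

Link lengths: [2.9, 4.5, 10.0, 7.6]
max_reach = 2.9 + 4.5 + 10 + 7.6 = 25
L_max = max([2.9, 4.5, 10.0, 7.6]) = 10
S (sum of others) = 25 - 10 = 15
min_reach = max(0, 10 - 15) = max(0, -5) = 0

Answer: 0.0000 25.0000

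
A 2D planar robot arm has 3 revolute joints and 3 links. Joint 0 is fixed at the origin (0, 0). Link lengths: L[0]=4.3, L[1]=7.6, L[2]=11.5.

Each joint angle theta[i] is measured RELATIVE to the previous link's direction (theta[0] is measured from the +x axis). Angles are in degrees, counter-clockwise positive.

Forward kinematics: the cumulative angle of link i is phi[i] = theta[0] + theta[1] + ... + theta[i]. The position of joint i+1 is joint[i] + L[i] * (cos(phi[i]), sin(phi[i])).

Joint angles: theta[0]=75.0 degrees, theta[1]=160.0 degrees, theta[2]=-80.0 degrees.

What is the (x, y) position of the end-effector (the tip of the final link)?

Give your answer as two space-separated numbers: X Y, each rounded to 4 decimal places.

joint[0] = (0.0000, 0.0000)  (base)
link 0: phi[0] = 75 = 75 deg
  cos(75 deg) = 0.2588, sin(75 deg) = 0.9659
  joint[1] = (0.0000, 0.0000) + 4.3 * (0.2588, 0.9659) = (0.0000 + 1.1129, 0.0000 + 4.1535) = (1.1129, 4.1535)
link 1: phi[1] = 75 + 160 = 235 deg
  cos(235 deg) = -0.5736, sin(235 deg) = -0.8192
  joint[2] = (1.1129, 4.1535) + 7.6 * (-0.5736, -0.8192) = (1.1129 + -4.3592, 4.1535 + -6.2256) = (-3.2463, -2.0721)
link 2: phi[2] = 75 + 160 + -80 = 155 deg
  cos(155 deg) = -0.9063, sin(155 deg) = 0.4226
  joint[3] = (-3.2463, -2.0721) + 11.5 * (-0.9063, 0.4226) = (-3.2463 + -10.4225, -2.0721 + 4.8601) = (-13.6688, 2.7880)
End effector: (-13.6688, 2.7880)

Answer: -13.6688 2.7880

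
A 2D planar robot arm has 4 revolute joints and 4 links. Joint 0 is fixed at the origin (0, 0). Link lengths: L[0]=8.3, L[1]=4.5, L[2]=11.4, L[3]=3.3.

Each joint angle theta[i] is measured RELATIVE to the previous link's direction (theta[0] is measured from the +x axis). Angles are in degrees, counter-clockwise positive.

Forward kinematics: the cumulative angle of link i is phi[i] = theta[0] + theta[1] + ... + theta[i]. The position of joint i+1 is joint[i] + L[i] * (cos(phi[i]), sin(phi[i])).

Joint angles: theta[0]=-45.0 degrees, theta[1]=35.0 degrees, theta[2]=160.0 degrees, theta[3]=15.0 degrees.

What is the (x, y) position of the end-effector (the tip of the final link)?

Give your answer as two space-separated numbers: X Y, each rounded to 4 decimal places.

Answer: -2.7596 -0.0963

Derivation:
joint[0] = (0.0000, 0.0000)  (base)
link 0: phi[0] = -45 = -45 deg
  cos(-45 deg) = 0.7071, sin(-45 deg) = -0.7071
  joint[1] = (0.0000, 0.0000) + 8.3 * (0.7071, -0.7071) = (0.0000 + 5.8690, 0.0000 + -5.8690) = (5.8690, -5.8690)
link 1: phi[1] = -45 + 35 = -10 deg
  cos(-10 deg) = 0.9848, sin(-10 deg) = -0.1736
  joint[2] = (5.8690, -5.8690) + 4.5 * (0.9848, -0.1736) = (5.8690 + 4.4316, -5.8690 + -0.7814) = (10.3006, -6.6504)
link 2: phi[2] = -45 + 35 + 160 = 150 deg
  cos(150 deg) = -0.8660, sin(150 deg) = 0.5000
  joint[3] = (10.3006, -6.6504) + 11.4 * (-0.8660, 0.5000) = (10.3006 + -9.8727, -6.6504 + 5.7000) = (0.4279, -0.9504)
link 3: phi[3] = -45 + 35 + 160 + 15 = 165 deg
  cos(165 deg) = -0.9659, sin(165 deg) = 0.2588
  joint[4] = (0.4279, -0.9504) + 3.3 * (-0.9659, 0.2588) = (0.4279 + -3.1876, -0.9504 + 0.8541) = (-2.7596, -0.0963)
End effector: (-2.7596, -0.0963)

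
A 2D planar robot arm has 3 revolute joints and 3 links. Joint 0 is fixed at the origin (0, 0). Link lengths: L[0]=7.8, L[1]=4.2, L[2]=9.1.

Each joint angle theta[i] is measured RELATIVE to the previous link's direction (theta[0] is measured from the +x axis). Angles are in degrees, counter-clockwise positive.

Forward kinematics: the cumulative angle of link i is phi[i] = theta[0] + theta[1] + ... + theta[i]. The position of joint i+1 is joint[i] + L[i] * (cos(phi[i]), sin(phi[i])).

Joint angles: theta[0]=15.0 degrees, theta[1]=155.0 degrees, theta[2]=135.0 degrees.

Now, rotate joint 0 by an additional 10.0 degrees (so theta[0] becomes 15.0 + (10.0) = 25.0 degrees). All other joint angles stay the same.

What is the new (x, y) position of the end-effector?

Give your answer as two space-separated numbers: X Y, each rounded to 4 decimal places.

joint[0] = (0.0000, 0.0000)  (base)
link 0: phi[0] = 25 = 25 deg
  cos(25 deg) = 0.9063, sin(25 deg) = 0.4226
  joint[1] = (0.0000, 0.0000) + 7.8 * (0.9063, 0.4226) = (0.0000 + 7.0692, 0.0000 + 3.2964) = (7.0692, 3.2964)
link 1: phi[1] = 25 + 155 = 180 deg
  cos(180 deg) = -1.0000, sin(180 deg) = 0.0000
  joint[2] = (7.0692, 3.2964) + 4.2 * (-1.0000, 0.0000) = (7.0692 + -4.2000, 3.2964 + 0.0000) = (2.8692, 3.2964)
link 2: phi[2] = 25 + 155 + 135 = 315 deg
  cos(315 deg) = 0.7071, sin(315 deg) = -0.7071
  joint[3] = (2.8692, 3.2964) + 9.1 * (0.7071, -0.7071) = (2.8692 + 6.4347, 3.2964 + -6.4347) = (9.3039, -3.1382)
End effector: (9.3039, -3.1382)

Answer: 9.3039 -3.1382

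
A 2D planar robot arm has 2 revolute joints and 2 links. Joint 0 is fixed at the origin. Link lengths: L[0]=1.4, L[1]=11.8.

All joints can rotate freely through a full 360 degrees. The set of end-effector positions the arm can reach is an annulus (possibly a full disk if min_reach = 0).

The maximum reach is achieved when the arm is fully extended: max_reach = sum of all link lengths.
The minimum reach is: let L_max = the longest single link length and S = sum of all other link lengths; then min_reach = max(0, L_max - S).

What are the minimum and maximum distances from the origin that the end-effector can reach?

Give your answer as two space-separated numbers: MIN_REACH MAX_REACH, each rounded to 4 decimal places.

Answer: 10.4000 13.2000

Derivation:
Link lengths: [1.4, 11.8]
max_reach = 1.4 + 11.8 = 13.2
L_max = max([1.4, 11.8]) = 11.8
S (sum of others) = 13.2 - 11.8 = 1.4
min_reach = max(0, 11.8 - 1.4) = max(0, 10.4) = 10.4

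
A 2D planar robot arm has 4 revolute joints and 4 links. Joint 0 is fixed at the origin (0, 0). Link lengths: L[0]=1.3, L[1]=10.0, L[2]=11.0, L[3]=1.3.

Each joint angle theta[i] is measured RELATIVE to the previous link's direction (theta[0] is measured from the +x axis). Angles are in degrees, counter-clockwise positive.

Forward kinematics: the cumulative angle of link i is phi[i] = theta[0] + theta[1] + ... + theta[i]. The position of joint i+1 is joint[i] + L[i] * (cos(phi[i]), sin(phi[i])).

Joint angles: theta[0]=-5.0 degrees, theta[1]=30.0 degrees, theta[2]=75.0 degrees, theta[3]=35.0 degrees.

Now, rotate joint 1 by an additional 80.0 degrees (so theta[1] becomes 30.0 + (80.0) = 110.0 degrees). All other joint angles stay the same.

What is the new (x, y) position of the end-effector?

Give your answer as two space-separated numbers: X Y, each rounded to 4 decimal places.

joint[0] = (0.0000, 0.0000)  (base)
link 0: phi[0] = -5 = -5 deg
  cos(-5 deg) = 0.9962, sin(-5 deg) = -0.0872
  joint[1] = (0.0000, 0.0000) + 1.3 * (0.9962, -0.0872) = (0.0000 + 1.2951, 0.0000 + -0.1133) = (1.2951, -0.1133)
link 1: phi[1] = -5 + 110 = 105 deg
  cos(105 deg) = -0.2588, sin(105 deg) = 0.9659
  joint[2] = (1.2951, -0.1133) + 10 * (-0.2588, 0.9659) = (1.2951 + -2.5882, -0.1133 + 9.6593) = (-1.2931, 9.5460)
link 2: phi[2] = -5 + 110 + 75 = 180 deg
  cos(180 deg) = -1.0000, sin(180 deg) = 0.0000
  joint[3] = (-1.2931, 9.5460) + 11 * (-1.0000, 0.0000) = (-1.2931 + -11.0000, 9.5460 + 0.0000) = (-12.2931, 9.5460)
link 3: phi[3] = -5 + 110 + 75 + 35 = 215 deg
  cos(215 deg) = -0.8192, sin(215 deg) = -0.5736
  joint[4] = (-12.2931, 9.5460) + 1.3 * (-0.8192, -0.5736) = (-12.2931 + -1.0649, 9.5460 + -0.7456) = (-13.3580, 8.8003)
End effector: (-13.3580, 8.8003)

Answer: -13.3580 8.8003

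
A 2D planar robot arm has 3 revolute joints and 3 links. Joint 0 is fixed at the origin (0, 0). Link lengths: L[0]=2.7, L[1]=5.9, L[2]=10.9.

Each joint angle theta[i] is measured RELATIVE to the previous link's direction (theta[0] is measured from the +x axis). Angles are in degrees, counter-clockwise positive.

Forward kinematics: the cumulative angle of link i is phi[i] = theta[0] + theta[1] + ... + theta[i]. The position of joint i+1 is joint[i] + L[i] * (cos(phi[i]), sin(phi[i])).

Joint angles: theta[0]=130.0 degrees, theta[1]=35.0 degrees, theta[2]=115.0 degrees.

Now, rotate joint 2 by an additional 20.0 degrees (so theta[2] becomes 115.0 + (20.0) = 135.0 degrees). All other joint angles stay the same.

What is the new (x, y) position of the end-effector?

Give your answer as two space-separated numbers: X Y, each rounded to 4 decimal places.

joint[0] = (0.0000, 0.0000)  (base)
link 0: phi[0] = 130 = 130 deg
  cos(130 deg) = -0.6428, sin(130 deg) = 0.7660
  joint[1] = (0.0000, 0.0000) + 2.7 * (-0.6428, 0.7660) = (0.0000 + -1.7355, 0.0000 + 2.0683) = (-1.7355, 2.0683)
link 1: phi[1] = 130 + 35 = 165 deg
  cos(165 deg) = -0.9659, sin(165 deg) = 0.2588
  joint[2] = (-1.7355, 2.0683) + 5.9 * (-0.9659, 0.2588) = (-1.7355 + -5.6990, 2.0683 + 1.5270) = (-7.4345, 3.5954)
link 2: phi[2] = 130 + 35 + 135 = 300 deg
  cos(300 deg) = 0.5000, sin(300 deg) = -0.8660
  joint[3] = (-7.4345, 3.5954) + 10.9 * (0.5000, -0.8660) = (-7.4345 + 5.4500, 3.5954 + -9.4397) = (-1.9845, -5.8443)
End effector: (-1.9845, -5.8443)

Answer: -1.9845 -5.8443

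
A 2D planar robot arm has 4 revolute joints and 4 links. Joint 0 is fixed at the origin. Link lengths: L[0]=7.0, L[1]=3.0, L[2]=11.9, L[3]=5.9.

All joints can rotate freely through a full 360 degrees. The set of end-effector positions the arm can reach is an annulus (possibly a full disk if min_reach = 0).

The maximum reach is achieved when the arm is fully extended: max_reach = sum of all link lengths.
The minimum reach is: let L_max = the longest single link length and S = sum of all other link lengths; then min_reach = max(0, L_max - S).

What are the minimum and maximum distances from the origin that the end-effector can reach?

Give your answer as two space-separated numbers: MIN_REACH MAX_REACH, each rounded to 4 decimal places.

Link lengths: [7.0, 3.0, 11.9, 5.9]
max_reach = 7 + 3 + 11.9 + 5.9 = 27.8
L_max = max([7.0, 3.0, 11.9, 5.9]) = 11.9
S (sum of others) = 27.8 - 11.9 = 15.9
min_reach = max(0, 11.9 - 15.9) = max(0, -4) = 0

Answer: 0.0000 27.8000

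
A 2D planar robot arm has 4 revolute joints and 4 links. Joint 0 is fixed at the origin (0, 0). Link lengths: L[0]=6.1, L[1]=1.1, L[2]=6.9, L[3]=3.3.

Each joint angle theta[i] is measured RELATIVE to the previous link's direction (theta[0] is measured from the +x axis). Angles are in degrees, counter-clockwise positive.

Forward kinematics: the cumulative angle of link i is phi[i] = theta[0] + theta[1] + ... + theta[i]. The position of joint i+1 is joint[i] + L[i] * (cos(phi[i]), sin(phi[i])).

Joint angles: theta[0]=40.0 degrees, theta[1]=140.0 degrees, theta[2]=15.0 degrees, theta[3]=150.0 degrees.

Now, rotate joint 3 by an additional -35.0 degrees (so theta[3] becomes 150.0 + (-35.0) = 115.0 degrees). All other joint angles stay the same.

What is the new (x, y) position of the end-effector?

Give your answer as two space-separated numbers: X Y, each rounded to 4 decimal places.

joint[0] = (0.0000, 0.0000)  (base)
link 0: phi[0] = 40 = 40 deg
  cos(40 deg) = 0.7660, sin(40 deg) = 0.6428
  joint[1] = (0.0000, 0.0000) + 6.1 * (0.7660, 0.6428) = (0.0000 + 4.6729, 0.0000 + 3.9210) = (4.6729, 3.9210)
link 1: phi[1] = 40 + 140 = 180 deg
  cos(180 deg) = -1.0000, sin(180 deg) = 0.0000
  joint[2] = (4.6729, 3.9210) + 1.1 * (-1.0000, 0.0000) = (4.6729 + -1.1000, 3.9210 + 0.0000) = (3.5729, 3.9210)
link 2: phi[2] = 40 + 140 + 15 = 195 deg
  cos(195 deg) = -0.9659, sin(195 deg) = -0.2588
  joint[3] = (3.5729, 3.9210) + 6.9 * (-0.9659, -0.2588) = (3.5729 + -6.6649, 3.9210 + -1.7859) = (-3.0920, 2.1352)
link 3: phi[3] = 40 + 140 + 15 + 115 = 310 deg
  cos(310 deg) = 0.6428, sin(310 deg) = -0.7660
  joint[4] = (-3.0920, 2.1352) + 3.3 * (0.6428, -0.7660) = (-3.0920 + 2.1212, 2.1352 + -2.5279) = (-0.9708, -0.3928)
End effector: (-0.9708, -0.3928)

Answer: -0.9708 -0.3928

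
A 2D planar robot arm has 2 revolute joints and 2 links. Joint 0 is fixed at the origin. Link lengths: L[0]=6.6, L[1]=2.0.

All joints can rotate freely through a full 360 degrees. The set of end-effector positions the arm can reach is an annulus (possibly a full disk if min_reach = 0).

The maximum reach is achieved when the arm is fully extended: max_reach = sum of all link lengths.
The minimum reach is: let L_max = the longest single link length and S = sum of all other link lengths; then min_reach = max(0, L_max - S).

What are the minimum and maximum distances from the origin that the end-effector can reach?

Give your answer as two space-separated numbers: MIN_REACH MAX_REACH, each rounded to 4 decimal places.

Answer: 4.6000 8.6000

Derivation:
Link lengths: [6.6, 2.0]
max_reach = 6.6 + 2 = 8.6
L_max = max([6.6, 2.0]) = 6.6
S (sum of others) = 8.6 - 6.6 = 2
min_reach = max(0, 6.6 - 2) = max(0, 4.6) = 4.6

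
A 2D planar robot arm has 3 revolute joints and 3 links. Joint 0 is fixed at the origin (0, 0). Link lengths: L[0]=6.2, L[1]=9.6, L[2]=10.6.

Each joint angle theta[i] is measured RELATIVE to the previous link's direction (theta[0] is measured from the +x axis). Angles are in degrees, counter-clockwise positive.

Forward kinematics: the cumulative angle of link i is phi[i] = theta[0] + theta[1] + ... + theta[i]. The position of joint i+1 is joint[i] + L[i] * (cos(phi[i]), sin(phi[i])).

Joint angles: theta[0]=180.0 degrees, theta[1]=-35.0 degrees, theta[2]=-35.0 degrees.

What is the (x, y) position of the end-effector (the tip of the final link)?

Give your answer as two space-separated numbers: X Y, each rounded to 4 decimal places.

joint[0] = (0.0000, 0.0000)  (base)
link 0: phi[0] = 180 = 180 deg
  cos(180 deg) = -1.0000, sin(180 deg) = 0.0000
  joint[1] = (0.0000, 0.0000) + 6.2 * (-1.0000, 0.0000) = (0.0000 + -6.2000, 0.0000 + 0.0000) = (-6.2000, 0.0000)
link 1: phi[1] = 180 + -35 = 145 deg
  cos(145 deg) = -0.8192, sin(145 deg) = 0.5736
  joint[2] = (-6.2000, 0.0000) + 9.6 * (-0.8192, 0.5736) = (-6.2000 + -7.8639, 0.0000 + 5.5063) = (-14.0639, 5.5063)
link 2: phi[2] = 180 + -35 + -35 = 110 deg
  cos(110 deg) = -0.3420, sin(110 deg) = 0.9397
  joint[3] = (-14.0639, 5.5063) + 10.6 * (-0.3420, 0.9397) = (-14.0639 + -3.6254, 5.5063 + 9.9607) = (-17.6893, 15.4671)
End effector: (-17.6893, 15.4671)

Answer: -17.6893 15.4671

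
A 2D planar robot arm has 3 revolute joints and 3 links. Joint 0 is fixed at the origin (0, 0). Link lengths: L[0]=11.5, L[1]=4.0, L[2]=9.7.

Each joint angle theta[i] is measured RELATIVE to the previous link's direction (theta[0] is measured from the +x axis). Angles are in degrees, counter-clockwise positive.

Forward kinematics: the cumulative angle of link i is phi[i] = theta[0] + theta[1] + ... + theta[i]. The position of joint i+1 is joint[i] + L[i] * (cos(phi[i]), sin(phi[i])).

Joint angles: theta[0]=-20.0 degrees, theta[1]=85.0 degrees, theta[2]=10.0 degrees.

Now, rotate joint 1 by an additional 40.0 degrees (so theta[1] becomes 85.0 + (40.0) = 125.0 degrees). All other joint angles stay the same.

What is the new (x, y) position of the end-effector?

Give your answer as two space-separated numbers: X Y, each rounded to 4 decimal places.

Answer: 5.6718 8.7217

Derivation:
joint[0] = (0.0000, 0.0000)  (base)
link 0: phi[0] = -20 = -20 deg
  cos(-20 deg) = 0.9397, sin(-20 deg) = -0.3420
  joint[1] = (0.0000, 0.0000) + 11.5 * (0.9397, -0.3420) = (0.0000 + 10.8065, 0.0000 + -3.9332) = (10.8065, -3.9332)
link 1: phi[1] = -20 + 125 = 105 deg
  cos(105 deg) = -0.2588, sin(105 deg) = 0.9659
  joint[2] = (10.8065, -3.9332) + 4 * (-0.2588, 0.9659) = (10.8065 + -1.0353, -3.9332 + 3.8637) = (9.7712, -0.0695)
link 2: phi[2] = -20 + 125 + 10 = 115 deg
  cos(115 deg) = -0.4226, sin(115 deg) = 0.9063
  joint[3] = (9.7712, -0.0695) + 9.7 * (-0.4226, 0.9063) = (9.7712 + -4.0994, -0.0695 + 8.7912) = (5.6718, 8.7217)
End effector: (5.6718, 8.7217)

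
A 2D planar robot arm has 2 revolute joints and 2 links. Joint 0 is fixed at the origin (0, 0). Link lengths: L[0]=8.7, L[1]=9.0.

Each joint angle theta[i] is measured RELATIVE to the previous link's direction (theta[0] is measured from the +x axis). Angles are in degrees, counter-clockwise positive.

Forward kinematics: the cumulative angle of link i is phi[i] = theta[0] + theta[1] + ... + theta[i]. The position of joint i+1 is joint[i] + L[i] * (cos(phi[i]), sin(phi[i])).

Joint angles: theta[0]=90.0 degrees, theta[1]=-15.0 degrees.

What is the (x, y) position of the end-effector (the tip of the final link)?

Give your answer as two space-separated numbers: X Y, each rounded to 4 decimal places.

Answer: 2.3294 17.3933

Derivation:
joint[0] = (0.0000, 0.0000)  (base)
link 0: phi[0] = 90 = 90 deg
  cos(90 deg) = 0.0000, sin(90 deg) = 1.0000
  joint[1] = (0.0000, 0.0000) + 8.7 * (0.0000, 1.0000) = (0.0000 + 0.0000, 0.0000 + 8.7000) = (0.0000, 8.7000)
link 1: phi[1] = 90 + -15 = 75 deg
  cos(75 deg) = 0.2588, sin(75 deg) = 0.9659
  joint[2] = (0.0000, 8.7000) + 9 * (0.2588, 0.9659) = (0.0000 + 2.3294, 8.7000 + 8.6933) = (2.3294, 17.3933)
End effector: (2.3294, 17.3933)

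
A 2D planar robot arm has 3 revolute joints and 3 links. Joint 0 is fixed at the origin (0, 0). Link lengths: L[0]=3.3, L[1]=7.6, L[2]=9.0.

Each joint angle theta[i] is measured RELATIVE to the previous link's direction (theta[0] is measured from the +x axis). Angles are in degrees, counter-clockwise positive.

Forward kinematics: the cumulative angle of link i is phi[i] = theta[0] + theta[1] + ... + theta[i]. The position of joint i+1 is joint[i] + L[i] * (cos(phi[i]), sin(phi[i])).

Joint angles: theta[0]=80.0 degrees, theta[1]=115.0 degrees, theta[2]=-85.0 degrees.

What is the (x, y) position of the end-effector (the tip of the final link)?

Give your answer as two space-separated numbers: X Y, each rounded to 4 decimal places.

joint[0] = (0.0000, 0.0000)  (base)
link 0: phi[0] = 80 = 80 deg
  cos(80 deg) = 0.1736, sin(80 deg) = 0.9848
  joint[1] = (0.0000, 0.0000) + 3.3 * (0.1736, 0.9848) = (0.0000 + 0.5730, 0.0000 + 3.2499) = (0.5730, 3.2499)
link 1: phi[1] = 80 + 115 = 195 deg
  cos(195 deg) = -0.9659, sin(195 deg) = -0.2588
  joint[2] = (0.5730, 3.2499) + 7.6 * (-0.9659, -0.2588) = (0.5730 + -7.3410, 3.2499 + -1.9670) = (-6.7680, 1.2828)
link 2: phi[2] = 80 + 115 + -85 = 110 deg
  cos(110 deg) = -0.3420, sin(110 deg) = 0.9397
  joint[3] = (-6.7680, 1.2828) + 9 * (-0.3420, 0.9397) = (-6.7680 + -3.0782, 1.2828 + 8.4572) = (-9.8462, 9.7401)
End effector: (-9.8462, 9.7401)

Answer: -9.8462 9.7401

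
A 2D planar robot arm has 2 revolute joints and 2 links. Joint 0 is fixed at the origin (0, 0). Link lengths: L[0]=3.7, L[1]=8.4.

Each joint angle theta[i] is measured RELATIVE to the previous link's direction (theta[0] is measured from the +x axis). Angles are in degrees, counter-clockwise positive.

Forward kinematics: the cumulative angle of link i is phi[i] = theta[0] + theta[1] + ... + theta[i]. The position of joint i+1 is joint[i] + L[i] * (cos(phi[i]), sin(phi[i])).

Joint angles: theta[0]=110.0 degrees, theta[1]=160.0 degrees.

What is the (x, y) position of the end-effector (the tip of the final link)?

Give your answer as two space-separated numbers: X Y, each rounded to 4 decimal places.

Answer: -1.2655 -4.9231

Derivation:
joint[0] = (0.0000, 0.0000)  (base)
link 0: phi[0] = 110 = 110 deg
  cos(110 deg) = -0.3420, sin(110 deg) = 0.9397
  joint[1] = (0.0000, 0.0000) + 3.7 * (-0.3420, 0.9397) = (0.0000 + -1.2655, 0.0000 + 3.4769) = (-1.2655, 3.4769)
link 1: phi[1] = 110 + 160 = 270 deg
  cos(270 deg) = -0.0000, sin(270 deg) = -1.0000
  joint[2] = (-1.2655, 3.4769) + 8.4 * (-0.0000, -1.0000) = (-1.2655 + -0.0000, 3.4769 + -8.4000) = (-1.2655, -4.9231)
End effector: (-1.2655, -4.9231)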